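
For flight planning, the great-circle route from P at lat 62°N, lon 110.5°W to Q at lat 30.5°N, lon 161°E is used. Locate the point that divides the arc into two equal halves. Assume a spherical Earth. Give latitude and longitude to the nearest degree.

≈ lat 54°N, lon 171°W

Convert each endpoint to a unit vector on the sphere (x = cos φ cos λ, y = cos φ sin λ, z = sin φ).
The central angle between the endpoints is δ = arccos(p₁·p₂) ≈ 1.094 rad (62.7°).
Interpolate at f = 1/2 with slerp weights a = sin((1−f)δ)/sin δ ≈ 0.585, b = sin(fδ)/sin δ ≈ 0.585.
p = a·p₁ + b·p₂ ≈ (-0.573, -0.093, 0.814); φ = arcsin(p_z) ≈ 54.50°, λ = atan2(p_y, p_x) ≈ -170.76°.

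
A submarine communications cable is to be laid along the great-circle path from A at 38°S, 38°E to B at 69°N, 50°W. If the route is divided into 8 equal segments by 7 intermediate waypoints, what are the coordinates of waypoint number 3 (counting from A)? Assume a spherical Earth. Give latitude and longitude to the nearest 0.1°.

From cos δ = sin φ₁ sin φ₂ + cos φ₁ cos φ₂ cos Δλ, the central angle is δ ≈ 2.171 rad (124.4°).
Interpolate at f = 3/8 with slerp weights a = sin((1−f)δ)/sin δ ≈ 1.184, b = sin(fδ)/sin δ ≈ 0.881.
p = a·p₁ + b·p₂ ≈ (0.938, 0.333, 0.094); φ = arcsin(p_z) ≈ 5.37°, λ = atan2(p_y, p_x) ≈ 19.52°.

≈ 5.4°N, 19.5°E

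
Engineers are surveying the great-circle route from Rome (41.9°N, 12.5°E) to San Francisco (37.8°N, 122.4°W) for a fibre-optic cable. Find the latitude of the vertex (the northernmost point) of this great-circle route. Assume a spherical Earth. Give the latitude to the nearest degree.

≈ 65°N

The great circle lies in the plane with unit normal n̂ = (p₁ × p₂)/|p₁ × p₂|.
Here n̂_z ≈ -0.417; the vertex latitude is φ_max = arccos|n̂_z| ≈ 65.4°.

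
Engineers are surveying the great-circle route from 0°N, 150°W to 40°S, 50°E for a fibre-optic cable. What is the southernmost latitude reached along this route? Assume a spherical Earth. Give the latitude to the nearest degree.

≈ 68°S

The great circle lies in the plane with unit normal n̂ = (p₁ × p₂)/|p₁ × p₂|.
Here n̂_z ≈ -0.377; the vertex latitude is φ_max = arccos|n̂_z| ≈ 67.8°.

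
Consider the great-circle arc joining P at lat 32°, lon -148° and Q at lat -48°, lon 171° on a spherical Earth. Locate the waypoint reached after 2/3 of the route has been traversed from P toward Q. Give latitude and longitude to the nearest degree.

≈ lat -22°, lon -172°

Convert each endpoint to a unit vector on the sphere (x = cos φ cos λ, y = cos φ sin λ, z = sin φ).
The central angle between the endpoints is δ = arccos(p₁·p₂) ≈ 1.536 rad (88.0°).
Interpolate at f = 2/3 with slerp weights a = sin((1−f)δ)/sin δ ≈ 0.490, b = sin(fδ)/sin δ ≈ 0.855.
p = a·p₁ + b·p₂ ≈ (-0.918, -0.131, -0.375); φ = arcsin(p_z) ≈ -22.05°, λ = atan2(p_y, p_x) ≈ -171.88°.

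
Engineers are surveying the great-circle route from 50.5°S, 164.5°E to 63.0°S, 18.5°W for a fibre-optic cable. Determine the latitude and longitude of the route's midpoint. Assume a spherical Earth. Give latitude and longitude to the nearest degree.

Write both endpoints as unit vectors p₁, p₂ with components (cos φ cos λ, cos φ sin λ, sin φ).
The central angle between the endpoints is δ = arccos(p₁·p₂) ≈ 1.160 rad (66.5°).
Interpolate at f = 1/2 with slerp weights a = sin((1−f)δ)/sin δ ≈ 0.598, b = sin(fδ)/sin δ ≈ 0.598.
p = a·p₁ + b·p₂ ≈ (-0.109, 0.016, -0.994); φ = arcsin(p_z) ≈ -83.68°, λ = atan2(p_y, p_x) ≈ 171.91°.

≈ 84°S, 172°E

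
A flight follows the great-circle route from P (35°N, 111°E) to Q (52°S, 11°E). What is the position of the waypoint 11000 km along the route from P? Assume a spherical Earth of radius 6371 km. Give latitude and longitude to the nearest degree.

≈ (41°S, 42°E)

The haversine formula gives a central angle δ ≈ 2.141 rad (122.7°) between the endpoints. The total great-circle distance is δ·R ≈ 2.141 × 6371 ≈ 13638 km, so the target fraction is f = 11000/13638 ≈ 0.807.
Interpolate at f ≈ 0.807 with slerp weights a = sin((1−f)δ)/sin δ ≈ 0.478, b = sin(fδ)/sin δ ≈ 1.173.
p = a·p₁ + b·p₂ ≈ (0.569, 0.503, -0.650); φ = arcsin(p_z) ≈ -40.58°, λ = atan2(p_y, p_x) ≈ 41.51°.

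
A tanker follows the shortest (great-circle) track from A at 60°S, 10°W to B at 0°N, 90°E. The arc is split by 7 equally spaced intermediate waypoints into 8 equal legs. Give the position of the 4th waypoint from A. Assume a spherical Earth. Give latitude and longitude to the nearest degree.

≈ 40°S, 62°E

The haversine formula gives a central angle δ ≈ 1.658 rad (95.0°) between the endpoints.
Interpolate at f = 4/8 with slerp weights a = sin((1−f)δ)/sin δ ≈ 0.740, b = sin(fδ)/sin δ ≈ 0.740.
p = a·p₁ + b·p₂ ≈ (0.364, 0.676, -0.641); φ = arcsin(p_z) ≈ -39.85°, λ = atan2(p_y, p_x) ≈ 61.67°.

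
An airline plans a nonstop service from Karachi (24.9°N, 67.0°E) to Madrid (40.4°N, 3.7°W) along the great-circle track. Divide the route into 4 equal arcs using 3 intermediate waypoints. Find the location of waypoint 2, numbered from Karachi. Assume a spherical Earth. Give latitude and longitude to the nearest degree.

Write both endpoints as unit vectors p₁, p₂ with components (cos φ cos λ, cos φ sin λ, sin φ).
The central angle between the endpoints is δ = arccos(p₁·p₂) ≈ 1.046 rad (59.9°).
Interpolate at f = 2/4 with slerp weights a = sin((1−f)δ)/sin δ ≈ 0.577, b = sin(fδ)/sin δ ≈ 0.577.
p = a·p₁ + b·p₂ ≈ (0.643, 0.453, 0.617); φ = arcsin(p_z) ≈ 38.10°, λ = atan2(p_y, p_x) ≈ 35.19°.

≈ 38°N, 35°E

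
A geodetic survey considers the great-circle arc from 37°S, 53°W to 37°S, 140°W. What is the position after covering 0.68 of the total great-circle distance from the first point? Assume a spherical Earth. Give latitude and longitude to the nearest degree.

Convert each endpoint to a unit vector on the sphere (x = cos φ cos λ, y = cos φ sin λ, z = sin φ).
The central angle between the endpoints is δ = arccos(p₁·p₂) ≈ 1.164 rad (66.7°).
Interpolate at f = 0.68 with slerp weights a = sin((1−f)δ)/sin δ ≈ 0.396, b = sin(fδ)/sin δ ≈ 0.775.
p = a·p₁ + b·p₂ ≈ (-0.283, -0.650, -0.705); φ = arcsin(p_z) ≈ -44.80°, λ = atan2(p_y, p_x) ≈ -113.55°.

≈ 45°S, 114°W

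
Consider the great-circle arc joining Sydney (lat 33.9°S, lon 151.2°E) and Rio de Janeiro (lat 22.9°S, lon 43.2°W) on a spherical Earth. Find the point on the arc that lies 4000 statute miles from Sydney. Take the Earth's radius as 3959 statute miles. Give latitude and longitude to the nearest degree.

Write both endpoints as unit vectors p₁, p₂ with components (cos φ cos λ, cos φ sin λ, sin φ).
The central angle between the endpoints is δ = arccos(p₁·p₂) ≈ 2.122 rad (121.6°). The total great-circle distance is δ·R ≈ 2.122 × 3959 ≈ 8400 mi, so the target fraction is f = 4000/8400 ≈ 0.476.
Interpolate at f ≈ 0.476 with slerp weights a = sin((1−f)δ)/sin δ ≈ 1.052, b = sin(fδ)/sin δ ≈ 0.994.
p = a·p₁ + b·p₂ ≈ (-0.098, -0.206, -0.974); φ = arcsin(p_z) ≈ -76.81°, λ = atan2(p_y, p_x) ≈ -115.33°.

≈ lat 77°S, lon 115°W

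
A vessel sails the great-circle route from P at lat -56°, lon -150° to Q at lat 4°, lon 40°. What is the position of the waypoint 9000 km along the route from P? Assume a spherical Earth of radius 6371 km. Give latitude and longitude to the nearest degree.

Convert each endpoint to a unit vector on the sphere (x = cos φ cos λ, y = cos φ sin λ, z = sin φ).
The central angle between the endpoints is δ = arccos(p₁·p₂) ≈ 2.223 rad (127.4°). The total great-circle distance is δ·R ≈ 2.223 × 6371 ≈ 14165 km, so the target fraction is f = 9000/14165 ≈ 0.635.
Interpolate at f ≈ 0.635 with slerp weights a = sin((1−f)δ)/sin δ ≈ 0.912, b = sin(fδ)/sin δ ≈ 1.243.
p = a·p₁ + b·p₂ ≈ (0.508, 0.542, -0.669); φ = arcsin(p_z) ≈ -42.03°, λ = atan2(p_y, p_x) ≈ 46.85°.

≈ lat -42°, lon 47°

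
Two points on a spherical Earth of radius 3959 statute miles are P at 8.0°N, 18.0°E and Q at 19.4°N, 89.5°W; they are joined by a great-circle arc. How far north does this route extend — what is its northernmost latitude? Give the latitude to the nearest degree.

≈ 24°N

The great circle lies in the plane with unit normal n̂ = (p₁ × p₂)/|p₁ × p₂|.
Here n̂_z ≈ -0.916; the vertex latitude is φ_max = arccos|n̂_z| ≈ 23.6°.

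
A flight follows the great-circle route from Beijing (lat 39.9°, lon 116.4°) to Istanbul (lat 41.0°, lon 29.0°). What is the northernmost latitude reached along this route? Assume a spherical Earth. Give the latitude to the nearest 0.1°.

≈ 49.7°

The great circle lies in the plane with unit normal n̂ = (p₁ × p₂)/|p₁ × p₂|.
Here n̂_z ≈ -0.647; the vertex latitude is φ_max = arccos|n̂_z| ≈ 49.7°.
Check via Clairaut: cos φ_max = |cos φ₁| · sin C = cos(39.9°)·sin(57.4°) ≈ 0.647, again giving ≈ 49.7°.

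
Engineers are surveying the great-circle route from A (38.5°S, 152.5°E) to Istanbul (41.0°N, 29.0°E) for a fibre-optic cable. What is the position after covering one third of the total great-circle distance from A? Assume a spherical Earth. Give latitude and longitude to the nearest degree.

≈ (13°S, 110°E)

Convert each endpoint to a unit vector on the sphere (x = cos φ cos λ, y = cos φ sin λ, z = sin φ).
The central angle between the endpoints is δ = arccos(p₁·p₂) ≈ 2.396 rad (137.3°).
Interpolate at f = 1/3 with slerp weights a = sin((1−f)δ)/sin δ ≈ 1.473, b = sin(fδ)/sin δ ≈ 1.055.
p = a·p₁ + b·p₂ ≈ (-0.326, 0.918, -0.224); φ = arcsin(p_z) ≈ -12.97°, λ = atan2(p_y, p_x) ≈ 109.53°.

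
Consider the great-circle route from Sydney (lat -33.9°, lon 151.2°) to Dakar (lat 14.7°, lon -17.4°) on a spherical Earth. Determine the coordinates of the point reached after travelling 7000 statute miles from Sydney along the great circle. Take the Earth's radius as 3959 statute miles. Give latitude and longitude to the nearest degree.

≈ lat -36°, lon 10°

From cos δ = sin φ₁ sin φ₂ + cos φ₁ cos φ₂ cos Δλ, the central angle is δ ≈ 2.761 rad (158.2°). The total great-circle distance is δ·R ≈ 2.761 × 3959 ≈ 10932 mi, so the target fraction is f = 7000/10932 ≈ 0.640.
Interpolate at f ≈ 0.640 with slerp weights a = sin((1−f)δ)/sin δ ≈ 2.257, b = sin(fδ)/sin δ ≈ 2.641.
p = a·p₁ + b·p₂ ≈ (0.797, 0.138, -0.588); φ = arcsin(p_z) ≈ -36.04°, λ = atan2(p_y, p_x) ≈ 9.85°.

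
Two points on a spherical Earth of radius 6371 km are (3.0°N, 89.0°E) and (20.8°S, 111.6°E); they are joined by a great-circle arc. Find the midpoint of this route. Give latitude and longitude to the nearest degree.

Write both endpoints as unit vectors p₁, p₂ with components (cos φ cos λ, cos φ sin λ, sin φ).
The central angle between the endpoints is δ = arccos(p₁·p₂) ≈ 0.567 rad (32.5°).
Interpolate at f = 1/2 with slerp weights a = sin((1−f)δ)/sin δ ≈ 0.521, b = sin(fδ)/sin δ ≈ 0.521.
p = a·p₁ + b·p₂ ≈ (-0.170, 0.973, -0.158); φ = arcsin(p_z) ≈ -9.07°, λ = atan2(p_y, p_x) ≈ 99.92°.

≈ (9°S, 100°E)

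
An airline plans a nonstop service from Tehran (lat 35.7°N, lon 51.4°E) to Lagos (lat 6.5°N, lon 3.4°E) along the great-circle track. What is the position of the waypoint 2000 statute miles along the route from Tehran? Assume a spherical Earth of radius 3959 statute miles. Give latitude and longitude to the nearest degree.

The haversine formula gives a central angle δ ≈ 0.920 rad (52.7°) between the endpoints. The total great-circle distance is δ·R ≈ 0.920 × 3959 ≈ 3642 mi, so the target fraction is f = 2000/3642 ≈ 0.549.
Interpolate at f ≈ 0.549 with slerp weights a = sin((1−f)δ)/sin δ ≈ 0.506, b = sin(fδ)/sin δ ≈ 0.608.
p = a·p₁ + b·p₂ ≈ (0.860, 0.357, 0.364); φ = arcsin(p_z) ≈ 21.37°, λ = atan2(p_y, p_x) ≈ 22.56°.

≈ lat 21°N, lon 23°E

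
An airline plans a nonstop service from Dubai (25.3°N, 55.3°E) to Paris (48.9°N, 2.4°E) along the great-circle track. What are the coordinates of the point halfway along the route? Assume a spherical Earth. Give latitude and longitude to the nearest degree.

The haversine formula gives a central angle δ ≈ 0.822 rad (47.1°) between the endpoints.
Interpolate at f = 1/2 with slerp weights a = sin((1−f)δ)/sin δ ≈ 0.545, b = sin(fδ)/sin δ ≈ 0.545.
p = a·p₁ + b·p₂ ≈ (0.639, 0.420, 0.644); φ = arcsin(p_z) ≈ 40.10°, λ = atan2(p_y, p_x) ≈ 33.34°.

≈ 40°N, 33°E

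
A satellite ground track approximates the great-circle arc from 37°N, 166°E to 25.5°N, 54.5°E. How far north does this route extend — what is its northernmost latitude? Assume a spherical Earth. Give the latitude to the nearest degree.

≈ 48°N

The great circle lies in the plane with unit normal n̂ = (p₁ × p₂)/|p₁ × p₂|.
Here n̂_z ≈ -0.671; the vertex latitude is φ_max = arccos|n̂_z| ≈ 47.9°.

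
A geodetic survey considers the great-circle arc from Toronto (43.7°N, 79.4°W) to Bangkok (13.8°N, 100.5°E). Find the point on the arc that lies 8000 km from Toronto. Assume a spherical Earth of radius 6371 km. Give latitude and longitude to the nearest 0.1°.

From cos δ = sin φ₁ sin φ₂ + cos φ₁ cos φ₂ cos Δλ, the central angle is δ ≈ 2.138 rad (122.5°). The total great-circle distance is δ·R ≈ 2.138 × 6371 ≈ 13621 km, so the target fraction is f = 8000/13621 ≈ 0.587.
Interpolate at f ≈ 0.587 with slerp weights a = sin((1−f)δ)/sin δ ≈ 0.916, b = sin(fδ)/sin δ ≈ 1.127.
p = a·p₁ + b·p₂ ≈ (-0.078, 0.426, 0.901); φ = arcsin(p_z) ≈ 64.35°, λ = atan2(p_y, p_x) ≈ 100.35°.

≈ (64.4°N, 100.3°E)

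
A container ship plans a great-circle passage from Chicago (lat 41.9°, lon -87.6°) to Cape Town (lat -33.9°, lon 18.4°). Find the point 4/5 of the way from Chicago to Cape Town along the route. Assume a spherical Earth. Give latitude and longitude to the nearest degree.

From cos δ = sin φ₁ sin φ₂ + cos φ₁ cos φ₂ cos Δλ, the central angle is δ ≈ 2.145 rad (122.9°).
Interpolate at f = 4/5 with slerp weights a = sin((1−f)δ)/sin δ ≈ 0.495, b = sin(fδ)/sin δ ≈ 1.178.
p = a·p₁ + b·p₂ ≈ (0.943, -0.060, -0.326); φ = arcsin(p_z) ≈ -19.05°, λ = atan2(p_y, p_x) ≈ -3.61°.

≈ lat -19°, lon -4°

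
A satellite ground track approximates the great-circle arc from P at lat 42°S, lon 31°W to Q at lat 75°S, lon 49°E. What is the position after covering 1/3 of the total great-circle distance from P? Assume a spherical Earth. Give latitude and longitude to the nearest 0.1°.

≈ lat 56.4°S, lon 21.2°W

Write both endpoints as unit vectors p₁, p₂ with components (cos φ cos λ, cos φ sin λ, sin φ).
The central angle between the endpoints is δ = arccos(p₁·p₂) ≈ 0.823 rad (47.2°).
Interpolate at f = 1/3 with slerp weights a = sin((1−f)δ)/sin δ ≈ 0.711, b = sin(fδ)/sin δ ≈ 0.370.
p = a·p₁ + b·p₂ ≈ (0.516, -0.200, -0.833); φ = arcsin(p_z) ≈ -56.40°, λ = atan2(p_y, p_x) ≈ -21.20°.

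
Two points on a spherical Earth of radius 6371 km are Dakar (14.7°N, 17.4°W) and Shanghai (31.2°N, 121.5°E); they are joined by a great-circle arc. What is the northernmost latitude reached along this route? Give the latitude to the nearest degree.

≈ 51°N

The great circle lies in the plane with unit normal n̂ = (p₁ × p₂)/|p₁ × p₂|.
Here n̂_z ≈ +0.625; the vertex latitude is φ_max = arccos|n̂_z| ≈ 51.3°.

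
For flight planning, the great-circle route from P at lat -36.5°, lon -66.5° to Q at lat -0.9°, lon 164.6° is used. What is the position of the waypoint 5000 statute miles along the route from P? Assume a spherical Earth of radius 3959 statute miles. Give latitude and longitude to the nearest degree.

Write both endpoints as unit vectors p₁, p₂ with components (cos φ cos λ, cos φ sin λ, sin φ).
The central angle between the endpoints is δ = arccos(p₁·p₂) ≈ 2.089 rad (119.7°). The total great-circle distance is δ·R ≈ 2.089 × 3959 ≈ 8271 mi, so the target fraction is f = 5000/8271 ≈ 0.605.
Interpolate at f ≈ 0.605 with slerp weights a = sin((1−f)δ)/sin δ ≈ 0.846, b = sin(fδ)/sin δ ≈ 1.097.
p = a·p₁ + b·p₂ ≈ (-0.786, -0.333, -0.521); φ = arcsin(p_z) ≈ -31.38°, λ = atan2(p_y, p_x) ≈ -157.06°.

≈ lat -31°, lon -157°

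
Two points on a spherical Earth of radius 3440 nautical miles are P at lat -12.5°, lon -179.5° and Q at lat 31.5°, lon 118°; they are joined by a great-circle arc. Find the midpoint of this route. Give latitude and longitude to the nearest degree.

≈ lat 11°, lon 152°

Write both endpoints as unit vectors p₁, p₂ with components (cos φ cos λ, cos φ sin λ, sin φ).
The central angle between the endpoints is δ = arccos(p₁·p₂) ≈ 1.296 rad (74.3°).
Interpolate at f = 1/2 with slerp weights a = sin((1−f)δ)/sin δ ≈ 0.627, b = sin(fδ)/sin δ ≈ 0.627.
p = a·p₁ + b·p₂ ≈ (-0.863, 0.467, 0.192); φ = arcsin(p_z) ≈ 11.07°, λ = atan2(p_y, p_x) ≈ 151.60°.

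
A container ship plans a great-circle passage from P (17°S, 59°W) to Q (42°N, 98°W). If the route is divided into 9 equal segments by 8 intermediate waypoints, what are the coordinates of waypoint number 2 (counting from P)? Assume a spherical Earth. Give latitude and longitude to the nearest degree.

≈ (4°S, 67°W)

Write both endpoints as unit vectors p₁, p₂ with components (cos φ cos λ, cos φ sin λ, sin φ).
The central angle between the endpoints is δ = arccos(p₁·p₂) ≈ 1.206 rad (69.1°).
Interpolate at f = 2/9 with slerp weights a = sin((1−f)δ)/sin δ ≈ 0.863, b = sin(fδ)/sin δ ≈ 0.283.
p = a·p₁ + b·p₂ ≈ (0.396, -0.916, -0.063); φ = arcsin(p_z) ≈ -3.59°, λ = atan2(p_y, p_x) ≈ -66.63°.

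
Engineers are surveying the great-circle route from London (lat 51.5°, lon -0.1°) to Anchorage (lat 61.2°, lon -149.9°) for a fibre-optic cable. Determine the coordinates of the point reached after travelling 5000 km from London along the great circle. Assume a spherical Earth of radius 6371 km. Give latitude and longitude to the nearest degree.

≈ lat 78°, lon -116°

Convert each endpoint to a unit vector on the sphere (x = cos φ cos λ, y = cos φ sin λ, z = sin φ).
The central angle between the endpoints is δ = arccos(p₁·p₂) ≈ 1.130 rad (64.7°). The total great-circle distance is δ·R ≈ 1.130 × 6371 ≈ 7200 km, so the target fraction is f = 5000/7200 ≈ 0.694.
Interpolate at f ≈ 0.694 with slerp weights a = sin((1−f)δ)/sin δ ≈ 0.374, b = sin(fδ)/sin δ ≈ 0.781.
p = a·p₁ + b·p₂ ≈ (-0.093, -0.189, 0.978); φ = arcsin(p_z) ≈ 77.84°, λ = atan2(p_y, p_x) ≈ -116.11°.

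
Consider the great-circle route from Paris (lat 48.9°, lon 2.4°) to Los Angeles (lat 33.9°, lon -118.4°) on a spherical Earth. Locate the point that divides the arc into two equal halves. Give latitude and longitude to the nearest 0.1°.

≈ lat 60.2°, lon -69.5°

From cos δ = sin φ₁ sin φ₂ + cos φ₁ cos φ₂ cos Δλ, the central angle is δ ≈ 1.429 rad (81.9°).
Interpolate at f = 1/2 with slerp weights a = sin((1−f)δ)/sin δ ≈ 0.662, b = sin(fδ)/sin δ ≈ 0.662.
p = a·p₁ + b·p₂ ≈ (0.173, -0.465, 0.868); φ = arcsin(p_z) ≈ 60.24°, λ = atan2(p_y, p_x) ≈ -69.55°.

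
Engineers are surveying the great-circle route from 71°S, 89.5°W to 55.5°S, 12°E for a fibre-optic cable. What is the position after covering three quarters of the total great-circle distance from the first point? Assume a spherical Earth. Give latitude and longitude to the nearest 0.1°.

≈ 64.3°S, 0.4°E

The haversine formula gives a central angle δ ≈ 0.734 rad (42.1°) between the endpoints.
Interpolate at f = 3/4 with slerp weights a = sin((1−f)δ)/sin δ ≈ 0.272, b = sin(fδ)/sin δ ≈ 0.781.
p = a·p₁ + b·p₂ ≈ (0.433, 0.003, -0.901); φ = arcsin(p_z) ≈ -64.31°, λ = atan2(p_y, p_x) ≈ 0.43°.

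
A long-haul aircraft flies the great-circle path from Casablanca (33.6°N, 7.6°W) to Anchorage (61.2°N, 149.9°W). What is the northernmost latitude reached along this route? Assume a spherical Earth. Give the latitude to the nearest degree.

The great circle lies in the plane with unit normal n̂ = (p₁ × p₂)/|p₁ × p₂|.
Here n̂_z ≈ -0.249; the vertex latitude is φ_max = arccos|n̂_z| ≈ 75.6°.

≈ 76°N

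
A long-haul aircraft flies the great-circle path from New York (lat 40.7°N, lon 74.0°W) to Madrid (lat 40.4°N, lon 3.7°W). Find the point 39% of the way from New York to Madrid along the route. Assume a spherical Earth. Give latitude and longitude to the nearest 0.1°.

Convert each endpoint to a unit vector on the sphere (x = cos φ cos λ, y = cos φ sin λ, z = sin φ).
The central angle between the endpoints is δ = arccos(p₁·p₂) ≈ 0.906 rad (51.9°).
Interpolate at f = 0.39 with slerp weights a = sin((1−f)δ)/sin δ ≈ 0.667, b = sin(fδ)/sin δ ≈ 0.440.
p = a·p₁ + b·p₂ ≈ (0.473, -0.508, 0.720); φ = arcsin(p_z) ≈ 46.04°, λ = atan2(p_y, p_x) ≈ -47.00°.

≈ lat 46.0°N, lon 47.0°W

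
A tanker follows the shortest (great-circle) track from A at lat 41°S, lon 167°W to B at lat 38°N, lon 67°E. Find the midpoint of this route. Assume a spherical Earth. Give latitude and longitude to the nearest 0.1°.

Convert each endpoint to a unit vector on the sphere (x = cos φ cos λ, y = cos φ sin λ, z = sin φ).
The central angle between the endpoints is δ = arccos(p₁·p₂) ≈ 2.424 rad (138.9°).
Interpolate at f = 1/2 with slerp weights a = sin((1−f)δ)/sin δ ≈ 1.424, b = sin(fδ)/sin δ ≈ 1.424.
p = a·p₁ + b·p₂ ≈ (-0.609, 0.791, -0.058); φ = arcsin(p_z) ≈ -3.30°, λ = atan2(p_y, p_x) ≈ 127.57°.

≈ lat 3.3°S, lon 127.6°E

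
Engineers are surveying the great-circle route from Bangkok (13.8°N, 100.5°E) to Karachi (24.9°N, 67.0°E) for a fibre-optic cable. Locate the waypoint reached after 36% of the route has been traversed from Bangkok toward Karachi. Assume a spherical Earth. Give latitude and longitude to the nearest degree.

≈ 18°N, 89°E

Write both endpoints as unit vectors p₁, p₂ with components (cos φ cos λ, cos φ sin λ, sin φ).
The central angle between the endpoints is δ = arccos(p₁·p₂) ≈ 0.583 rad (33.4°).
Interpolate at f = 0.36 with slerp weights a = sin((1−f)δ)/sin δ ≈ 0.662, b = sin(fδ)/sin δ ≈ 0.378.
p = a·p₁ + b·p₂ ≈ (0.017, 0.948, 0.317); φ = arcsin(p_z) ≈ 18.50°, λ = atan2(p_y, p_x) ≈ 88.98°.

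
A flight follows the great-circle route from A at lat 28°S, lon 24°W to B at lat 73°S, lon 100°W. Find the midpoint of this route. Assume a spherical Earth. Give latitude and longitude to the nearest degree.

Convert each endpoint to a unit vector on the sphere (x = cos φ cos λ, y = cos φ sin λ, z = sin φ).
The central angle between the endpoints is δ = arccos(p₁·p₂) ≈ 1.034 rad (59.2°).
Interpolate at f = 1/2 with slerp weights a = sin((1−f)δ)/sin δ ≈ 0.575, b = sin(fδ)/sin δ ≈ 0.575.
p = a·p₁ + b·p₂ ≈ (0.435, -0.372, -0.820); φ = arcsin(p_z) ≈ -55.09°, λ = atan2(p_y, p_x) ≈ -40.57°.

≈ lat 55°S, lon 41°W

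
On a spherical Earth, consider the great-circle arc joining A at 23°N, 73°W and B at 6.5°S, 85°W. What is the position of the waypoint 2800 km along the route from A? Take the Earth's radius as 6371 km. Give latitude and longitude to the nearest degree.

≈ 0°N, 83°W

Write both endpoints as unit vectors p₁, p₂ with components (cos φ cos λ, cos φ sin λ, sin φ).
The central angle between the endpoints is δ = arccos(p₁·p₂) ≈ 0.554 rad (31.7°). The total great-circle distance is δ·R ≈ 0.554 × 6371 ≈ 3530 km, so the target fraction is f = 2800/3530 ≈ 0.793.
Interpolate at f ≈ 0.793 with slerp weights a = sin((1−f)δ)/sin δ ≈ 0.217, b = sin(fδ)/sin δ ≈ 0.809.
p = a·p₁ + b·p₂ ≈ (0.129, -0.992, -0.007); φ = arcsin(p_z) ≈ -0.38°, λ = atan2(p_y, p_x) ≈ -82.62°.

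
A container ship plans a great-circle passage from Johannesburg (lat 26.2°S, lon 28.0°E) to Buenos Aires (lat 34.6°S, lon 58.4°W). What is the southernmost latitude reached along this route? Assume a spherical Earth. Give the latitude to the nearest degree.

≈ 39°S

The great circle lies in the plane with unit normal n̂ = (p₁ × p₂)/|p₁ × p₂|.
Here n̂_z ≈ -0.772; the vertex latitude is φ_max = arccos|n̂_z| ≈ 39.5°.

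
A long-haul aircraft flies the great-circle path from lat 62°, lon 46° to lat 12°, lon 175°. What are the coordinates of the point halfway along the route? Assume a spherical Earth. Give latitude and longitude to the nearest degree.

Write both endpoints as unit vectors p₁, p₂ with components (cos φ cos λ, cos φ sin λ, sin φ).
The central angle between the endpoints is δ = arccos(p₁·p₂) ≈ 1.676 rad (96.1°).
Interpolate at f = 1/2 with slerp weights a = sin((1−f)δ)/sin δ ≈ 0.748, b = sin(fδ)/sin δ ≈ 0.748.
p = a·p₁ + b·p₂ ≈ (-0.485, 0.316, 0.816); φ = arcsin(p_z) ≈ 54.64°, λ = atan2(p_y, p_x) ≈ 146.88°.

≈ lat 55°, lon 147°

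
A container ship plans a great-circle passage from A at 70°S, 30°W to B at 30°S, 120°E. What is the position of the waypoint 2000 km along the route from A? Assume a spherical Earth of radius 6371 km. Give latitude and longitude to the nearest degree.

≈ 81°S, 35°E

Convert each endpoint to a unit vector on the sphere (x = cos φ cos λ, y = cos φ sin λ, z = sin φ).
The central angle between the endpoints is δ = arccos(p₁·p₂) ≈ 1.356 rad (77.7°). The total great-circle distance is δ·R ≈ 1.356 × 6371 ≈ 8638 km, so the target fraction is f = 2000/8638 ≈ 0.232.
Interpolate at f ≈ 0.232 with slerp weights a = sin((1−f)δ)/sin δ ≈ 0.884, b = sin(fδ)/sin δ ≈ 0.316.
p = a·p₁ + b·p₂ ≈ (0.125, 0.086, -0.988); φ = arcsin(p_z) ≈ -81.28°, λ = atan2(p_y, p_x) ≈ 34.53°.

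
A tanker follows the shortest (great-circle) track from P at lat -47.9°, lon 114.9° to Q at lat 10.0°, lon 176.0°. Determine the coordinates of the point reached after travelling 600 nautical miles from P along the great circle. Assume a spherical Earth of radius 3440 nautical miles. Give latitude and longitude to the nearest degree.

≈ lat -42°, lon 127°

Convert each endpoint to a unit vector on the sphere (x = cos φ cos λ, y = cos φ sin λ, z = sin φ).
The central angle between the endpoints is δ = arccos(p₁·p₂) ≈ 1.379 rad (79.0°). The total great-circle distance is δ·R ≈ 1.379 × 3440 ≈ 4745 nmi, so the target fraction is f = 600/4745 ≈ 0.126.
Interpolate at f ≈ 0.126 with slerp weights a = sin((1−f)δ)/sin δ ≈ 0.951, b = sin(fδ)/sin δ ≈ 0.177.
p = a·p₁ + b·p₂ ≈ (-0.442, 0.591, -0.675); φ = arcsin(p_z) ≈ -42.46°, λ = atan2(p_y, p_x) ≈ 126.82°.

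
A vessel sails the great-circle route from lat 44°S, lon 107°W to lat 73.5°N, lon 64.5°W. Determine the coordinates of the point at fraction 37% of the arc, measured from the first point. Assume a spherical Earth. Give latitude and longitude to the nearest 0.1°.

≈ lat 0.0°N, lon 97.9°W

Write both endpoints as unit vectors p₁, p₂ with components (cos φ cos λ, cos φ sin λ, sin φ).
The central angle between the endpoints is δ = arccos(p₁·p₂) ≈ 2.112 rad (121.0°).
Interpolate at f = 0.37 with slerp weights a = sin((1−f)δ)/sin δ ≈ 1.133, b = sin(fδ)/sin δ ≈ 0.822.
p = a·p₁ + b·p₂ ≈ (-0.138, -0.990, 0.001); φ = arcsin(p_z) ≈ 0.04°, λ = atan2(p_y, p_x) ≈ -97.93°.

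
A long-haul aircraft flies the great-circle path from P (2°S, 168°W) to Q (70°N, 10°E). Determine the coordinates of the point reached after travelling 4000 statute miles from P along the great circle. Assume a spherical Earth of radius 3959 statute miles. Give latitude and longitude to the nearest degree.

≈ (56°N, 167°W)

Write both endpoints as unit vectors p₁, p₂ with components (cos φ cos λ, cos φ sin λ, sin φ).
The central angle between the endpoints is δ = arccos(p₁·p₂) ≈ 1.955 rad (112.0°). The total great-circle distance is δ·R ≈ 1.955 × 3959 ≈ 7738 mi, so the target fraction is f = 4000/7738 ≈ 0.517.
Interpolate at f ≈ 0.517 with slerp weights a = sin((1−f)δ)/sin δ ≈ 0.874, b = sin(fδ)/sin δ ≈ 0.913.
p = a·p₁ + b·p₂ ≈ (-0.546, -0.127, 0.828); φ = arcsin(p_z) ≈ 55.88°, λ = atan2(p_y, p_x) ≈ -166.89°.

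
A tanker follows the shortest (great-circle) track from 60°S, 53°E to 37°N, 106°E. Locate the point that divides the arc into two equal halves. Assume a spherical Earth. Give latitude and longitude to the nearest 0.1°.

From cos δ = sin φ₁ sin φ₂ + cos φ₁ cos φ₂ cos Δλ, the central angle is δ ≈ 1.855 rad (106.3°).
Interpolate at f = 1/2 with slerp weights a = sin((1−f)δ)/sin δ ≈ 0.834, b = sin(fδ)/sin δ ≈ 0.834.
p = a·p₁ + b·p₂ ≈ (0.067, 0.973, -0.220); φ = arcsin(p_z) ≈ -12.73°, λ = atan2(p_y, p_x) ≈ 86.04°.

≈ 12.7°S, 86.0°E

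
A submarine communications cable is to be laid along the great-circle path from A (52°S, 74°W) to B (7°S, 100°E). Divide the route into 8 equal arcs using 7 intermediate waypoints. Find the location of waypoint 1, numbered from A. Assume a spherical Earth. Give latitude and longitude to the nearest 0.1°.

≈ (66.9°S, 69.4°W)

From cos δ = sin φ₁ sin φ₂ + cos φ₁ cos φ₂ cos Δλ, the central angle is δ ≈ 2.108 rad (120.8°).
Interpolate at f = 1/8 with slerp weights a = sin((1−f)δ)/sin δ ≈ 1.121, b = sin(fδ)/sin δ ≈ 0.303.
p = a·p₁ + b·p₂ ≈ (0.138, -0.367, -0.920); φ = arcsin(p_z) ≈ -66.92°, λ = atan2(p_y, p_x) ≈ -69.40°.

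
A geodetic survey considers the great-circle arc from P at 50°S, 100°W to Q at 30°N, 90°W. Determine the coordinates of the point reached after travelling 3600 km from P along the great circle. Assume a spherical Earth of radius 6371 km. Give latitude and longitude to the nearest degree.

≈ 18°S, 95°W

Write both endpoints as unit vectors p₁, p₂ with components (cos φ cos λ, cos φ sin λ, sin φ).
The central angle between the endpoints is δ = arccos(p₁·p₂) ≈ 1.405 rad (80.5°). The total great-circle distance is δ·R ≈ 1.405 × 6371 ≈ 8950 km, so the target fraction is f = 3600/8950 ≈ 0.402.
Interpolate at f ≈ 0.402 with slerp weights a = sin((1−f)δ)/sin δ ≈ 0.755, b = sin(fδ)/sin δ ≈ 0.543.
p = a·p₁ + b·p₂ ≈ (-0.084, -0.948, -0.307); φ = arcsin(p_z) ≈ -17.87°, λ = atan2(p_y, p_x) ≈ -95.08°.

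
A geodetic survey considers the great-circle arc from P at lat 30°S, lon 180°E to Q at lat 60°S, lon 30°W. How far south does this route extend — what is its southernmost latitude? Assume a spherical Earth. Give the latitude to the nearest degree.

≈ 77°S

The great circle lies in the plane with unit normal n̂ = (p₁ × p₂)/|p₁ × p₂|.
Here n̂_z ≈ +0.217; the vertex latitude is φ_max = arccos|n̂_z| ≈ 77.5°.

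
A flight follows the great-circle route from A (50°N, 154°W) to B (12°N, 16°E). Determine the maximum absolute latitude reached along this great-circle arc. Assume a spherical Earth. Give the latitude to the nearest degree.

The great circle lies in the plane with unit normal n̂ = (p₁ × p₂)/|p₁ × p₂|.
Here n̂_z ≈ +0.123; the vertex latitude is φ_max = arccos|n̂_z| ≈ 82.9°.

≈ 83°N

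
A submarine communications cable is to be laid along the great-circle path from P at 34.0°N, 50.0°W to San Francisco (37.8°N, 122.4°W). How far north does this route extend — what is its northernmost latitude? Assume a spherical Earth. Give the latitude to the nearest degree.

≈ 42°N

The great circle lies in the plane with unit normal n̂ = (p₁ × p₂)/|p₁ × p₂|.
Here n̂_z ≈ -0.742; the vertex latitude is φ_max = arccos|n̂_z| ≈ 42.1°.
Check via Clairaut: cos φ_max = |cos φ₁| · sin C = cos(34.0°)·sin(63.6°) ≈ 0.742, again giving ≈ 42.1°.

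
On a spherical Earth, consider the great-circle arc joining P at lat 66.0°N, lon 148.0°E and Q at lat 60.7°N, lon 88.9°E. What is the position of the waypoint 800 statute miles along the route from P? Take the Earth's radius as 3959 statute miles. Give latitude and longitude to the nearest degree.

≈ lat 67°N, lon 119°E

Convert each endpoint to a unit vector on the sphere (x = cos φ cos λ, y = cos φ sin λ, z = sin φ).
The central angle between the endpoints is δ = arccos(p₁·p₂) ≈ 0.454 rad (26.0°). The total great-circle distance is δ·R ≈ 0.454 × 3959 ≈ 1796 mi, so the target fraction is f = 800/1796 ≈ 0.446.
Interpolate at f ≈ 0.446 with slerp weights a = sin((1−f)δ)/sin δ ≈ 0.568, b = sin(fδ)/sin δ ≈ 0.458.
p = a·p₁ + b·p₂ ≈ (-0.192, 0.347, 0.918); φ = arcsin(p_z) ≈ 66.67°, λ = atan2(p_y, p_x) ≈ 118.94°.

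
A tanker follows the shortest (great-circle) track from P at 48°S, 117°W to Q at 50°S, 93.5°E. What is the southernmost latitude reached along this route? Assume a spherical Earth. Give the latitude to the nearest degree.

≈ 77°S

The great circle lies in the plane with unit normal n̂ = (p₁ × p₂)/|p₁ × p₂|.
Here n̂_z ≈ -0.223; the vertex latitude is φ_max = arccos|n̂_z| ≈ 77.1°.
Check via Clairaut: cos φ_max = |cos φ₁| · sin C = cos(48.0°)·sin(160.6°) ≈ 0.223, again giving ≈ 77.1°.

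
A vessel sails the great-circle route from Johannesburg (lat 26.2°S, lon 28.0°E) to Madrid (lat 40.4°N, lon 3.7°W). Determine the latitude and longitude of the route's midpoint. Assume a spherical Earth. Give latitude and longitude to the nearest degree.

≈ lat 7°N, lon 13°E

Write both endpoints as unit vectors p₁, p₂ with components (cos φ cos λ, cos φ sin λ, sin φ).
The central angle between the endpoints is δ = arccos(p₁·p₂) ≈ 1.271 rad (72.8°).
Interpolate at f = 1/2 with slerp weights a = sin((1−f)δ)/sin δ ≈ 0.621, b = sin(fδ)/sin δ ≈ 0.621.
p = a·p₁ + b·p₂ ≈ (0.964, 0.231, 0.128); φ = arcsin(p_z) ≈ 7.38°, λ = atan2(p_y, p_x) ≈ 13.48°.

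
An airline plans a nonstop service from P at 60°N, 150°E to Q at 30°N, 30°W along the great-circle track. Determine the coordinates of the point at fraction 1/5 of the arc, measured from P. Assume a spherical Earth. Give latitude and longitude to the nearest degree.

≈ 78°N, 150°E

The haversine formula gives a central angle δ ≈ 1.571 rad (90.0°) between the endpoints.
Interpolate at f = 1/5 with slerp weights a = sin((1−f)δ)/sin δ ≈ 0.951, b = sin(fδ)/sin δ ≈ 0.309.
p = a·p₁ + b·p₂ ≈ (-0.180, 0.104, 0.978); φ = arcsin(p_z) ≈ 78.00°, λ = atan2(p_y, p_x) ≈ 150.00°.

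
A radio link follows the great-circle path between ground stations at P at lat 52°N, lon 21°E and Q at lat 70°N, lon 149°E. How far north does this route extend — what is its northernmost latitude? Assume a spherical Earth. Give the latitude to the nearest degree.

The great circle lies in the plane with unit normal n̂ = (p₁ × p₂)/|p₁ × p₂|.
Here n̂_z ≈ +0.210; the vertex latitude is φ_max = arccos|n̂_z| ≈ 77.9°.

≈ 78°N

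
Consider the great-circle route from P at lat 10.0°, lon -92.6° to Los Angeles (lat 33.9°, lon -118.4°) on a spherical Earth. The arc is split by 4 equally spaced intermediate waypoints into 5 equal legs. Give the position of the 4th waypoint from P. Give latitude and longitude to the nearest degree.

The haversine formula gives a central angle δ ≈ 0.587 rad (33.6°) between the endpoints.
Interpolate at f = 4/5 with slerp weights a = sin((1−f)δ)/sin δ ≈ 0.211, b = sin(fδ)/sin δ ≈ 0.817.
p = a·p₁ + b·p₂ ≈ (-0.332, -0.805, 0.492); φ = arcsin(p_z) ≈ 29.50°, λ = atan2(p_y, p_x) ≈ -112.42°.

≈ lat 29°, lon -112°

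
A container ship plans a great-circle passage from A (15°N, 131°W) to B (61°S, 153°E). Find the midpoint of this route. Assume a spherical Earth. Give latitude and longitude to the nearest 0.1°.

≈ (27.5°S, 154.5°W)

Write both endpoints as unit vectors p₁, p₂ with components (cos φ cos λ, cos φ sin λ, sin φ).
The central angle between the endpoints is δ = arccos(p₁·p₂) ≈ 1.684 rad (96.5°).
Interpolate at f = 1/2 with slerp weights a = sin((1−f)δ)/sin δ ≈ 0.751, b = sin(fδ)/sin δ ≈ 0.751.
p = a·p₁ + b·p₂ ≈ (-0.800, -0.382, -0.462); φ = arcsin(p_z) ≈ -27.54°, λ = atan2(p_y, p_x) ≈ -154.47°.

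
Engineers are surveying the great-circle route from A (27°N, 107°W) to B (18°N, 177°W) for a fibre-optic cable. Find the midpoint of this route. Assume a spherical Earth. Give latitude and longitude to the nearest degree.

≈ (27°N, 143°W)

The haversine formula gives a central angle δ ≈ 1.126 rad (64.5°) between the endpoints.
Interpolate at f = 1/2 with slerp weights a = sin((1−f)δ)/sin δ ≈ 0.591, b = sin(fδ)/sin δ ≈ 0.591.
p = a·p₁ + b·p₂ ≈ (-0.716, -0.533, 0.451); φ = arcsin(p_z) ≈ 26.82°, λ = atan2(p_y, p_x) ≈ -143.31°.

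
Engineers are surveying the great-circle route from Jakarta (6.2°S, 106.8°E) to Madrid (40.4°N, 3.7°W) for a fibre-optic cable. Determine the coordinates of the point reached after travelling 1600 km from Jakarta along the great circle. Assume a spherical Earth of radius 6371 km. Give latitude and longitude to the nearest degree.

From cos δ = sin φ₁ sin φ₂ + cos φ₁ cos φ₂ cos Δλ, the central angle is δ ≈ 1.913 rad (109.6°). The total great-circle distance is δ·R ≈ 1.913 × 6371 ≈ 12185 km, so the target fraction is f = 1600/12185 ≈ 0.131.
Interpolate at f ≈ 0.131 with slerp weights a = sin((1−f)δ)/sin δ ≈ 1.057, b = sin(fδ)/sin δ ≈ 0.264.
p = a·p₁ + b·p₂ ≈ (-0.103, 0.993, 0.057); φ = arcsin(p_z) ≈ 3.26°, λ = atan2(p_y, p_x) ≈ 95.94°.

≈ 3°N, 96°E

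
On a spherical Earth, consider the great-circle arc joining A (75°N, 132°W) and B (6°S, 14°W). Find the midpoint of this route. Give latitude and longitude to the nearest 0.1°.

≈ (43.7°N, 28.7°W)

Convert each endpoint to a unit vector on the sphere (x = cos φ cos λ, y = cos φ sin λ, z = sin φ).
The central angle between the endpoints is δ = arccos(p₁·p₂) ≈ 1.794 rad (102.8°).
Interpolate at f = 1/2 with slerp weights a = sin((1−f)δ)/sin δ ≈ 0.802, b = sin(fδ)/sin δ ≈ 0.802.
p = a·p₁ + b·p₂ ≈ (0.635, -0.347, 0.690); φ = arcsin(p_z) ≈ 43.67°, λ = atan2(p_y, p_x) ≈ -28.67°.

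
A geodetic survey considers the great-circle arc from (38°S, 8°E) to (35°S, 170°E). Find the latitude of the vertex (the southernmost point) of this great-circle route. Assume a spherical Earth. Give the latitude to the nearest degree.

≈ 78°S

The great circle lies in the plane with unit normal n̂ = (p₁ × p₂)/|p₁ × p₂|.
Here n̂_z ≈ +0.207; the vertex latitude is φ_max = arccos|n̂_z| ≈ 78.1°.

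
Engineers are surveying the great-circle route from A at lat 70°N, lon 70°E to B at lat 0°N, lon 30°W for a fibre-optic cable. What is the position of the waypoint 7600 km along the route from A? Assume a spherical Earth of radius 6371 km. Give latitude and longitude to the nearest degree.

The haversine formula gives a central angle δ ≈ 1.630 rad (93.4°) between the endpoints. The total great-circle distance is δ·R ≈ 1.630 × 6371 ≈ 10386 km, so the target fraction is f = 7600/10386 ≈ 0.732.
Interpolate at f ≈ 0.732 with slerp weights a = sin((1−f)δ)/sin δ ≈ 0.424, b = sin(fδ)/sin δ ≈ 0.931.
p = a·p₁ + b·p₂ ≈ (0.856, -0.329, 0.399); φ = arcsin(p_z) ≈ 23.50°, λ = atan2(p_y, p_x) ≈ -21.04°.

≈ lat 23°N, lon 21°W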